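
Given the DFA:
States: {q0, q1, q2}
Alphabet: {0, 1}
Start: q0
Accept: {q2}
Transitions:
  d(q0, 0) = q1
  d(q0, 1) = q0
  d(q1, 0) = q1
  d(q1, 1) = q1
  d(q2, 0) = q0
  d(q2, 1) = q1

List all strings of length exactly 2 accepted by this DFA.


All strings of length 2: 4 total
Accepted: 0

None


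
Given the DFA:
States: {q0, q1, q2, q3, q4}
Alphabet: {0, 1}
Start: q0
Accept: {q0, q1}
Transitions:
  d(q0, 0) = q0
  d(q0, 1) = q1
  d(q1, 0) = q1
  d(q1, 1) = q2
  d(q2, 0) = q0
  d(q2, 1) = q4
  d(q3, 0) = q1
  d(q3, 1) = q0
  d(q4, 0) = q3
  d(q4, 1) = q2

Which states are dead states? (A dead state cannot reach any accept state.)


Forward reachability from each state:
  q0 -> reaches accept state q0 (live)
  q1 -> reaches accept state q0 (live)
  q2 -> reaches accept state q0 (live)
  q3 -> reaches accept state q0 (live)
  q4 -> reaches accept state q0 (live)

None (all states can reach an accept state)


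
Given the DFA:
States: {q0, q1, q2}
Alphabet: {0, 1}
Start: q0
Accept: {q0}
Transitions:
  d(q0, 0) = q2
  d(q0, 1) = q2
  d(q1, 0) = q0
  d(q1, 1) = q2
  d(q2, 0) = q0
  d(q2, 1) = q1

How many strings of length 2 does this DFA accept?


Enumerating all length-2 strings:
  "00" -> q0 [accept]
  "01" -> q1 [reject]
  "10" -> q0 [accept]
  "11" -> q1 [reject]

2 out of 4


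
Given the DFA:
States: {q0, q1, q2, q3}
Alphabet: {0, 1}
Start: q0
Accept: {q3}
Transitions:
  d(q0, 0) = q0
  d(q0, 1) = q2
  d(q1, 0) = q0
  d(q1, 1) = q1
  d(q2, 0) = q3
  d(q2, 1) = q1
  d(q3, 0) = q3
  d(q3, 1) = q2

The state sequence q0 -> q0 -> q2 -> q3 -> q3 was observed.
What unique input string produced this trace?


Trace back each transition to find the symbol:
  q0 --[0]--> q0
  q0 --[1]--> q2
  q2 --[0]--> q3
  q3 --[0]--> q3

"0100"


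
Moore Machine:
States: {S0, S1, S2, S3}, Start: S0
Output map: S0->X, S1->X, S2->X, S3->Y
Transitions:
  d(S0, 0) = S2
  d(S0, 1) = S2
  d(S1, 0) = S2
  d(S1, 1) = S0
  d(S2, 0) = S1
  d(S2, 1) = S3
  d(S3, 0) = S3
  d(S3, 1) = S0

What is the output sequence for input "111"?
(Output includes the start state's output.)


Start: S0 (output X)
  --1--> S2 (output X)
  --1--> S3 (output Y)
  --1--> S0 (output X)

"XXYX"


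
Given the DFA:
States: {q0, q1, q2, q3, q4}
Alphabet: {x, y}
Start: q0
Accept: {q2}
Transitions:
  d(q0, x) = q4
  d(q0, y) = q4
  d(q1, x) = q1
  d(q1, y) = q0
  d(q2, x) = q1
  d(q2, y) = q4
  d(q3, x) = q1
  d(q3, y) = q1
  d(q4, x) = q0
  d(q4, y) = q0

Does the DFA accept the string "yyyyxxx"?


Trace: q0 -> q4 -> q0 -> q4 -> q0 -> q4 -> q0 -> q4
Final state: q4
Accept states: {q2}

No, rejected (final state q4 is not an accept state)


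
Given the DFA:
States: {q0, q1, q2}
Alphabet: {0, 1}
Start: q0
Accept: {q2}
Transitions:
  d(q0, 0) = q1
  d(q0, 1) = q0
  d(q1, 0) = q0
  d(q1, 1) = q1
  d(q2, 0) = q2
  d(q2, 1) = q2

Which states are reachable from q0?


BFS from q0:
  layer 0: {q0}
  layer 1: {q1}

{q0, q1}


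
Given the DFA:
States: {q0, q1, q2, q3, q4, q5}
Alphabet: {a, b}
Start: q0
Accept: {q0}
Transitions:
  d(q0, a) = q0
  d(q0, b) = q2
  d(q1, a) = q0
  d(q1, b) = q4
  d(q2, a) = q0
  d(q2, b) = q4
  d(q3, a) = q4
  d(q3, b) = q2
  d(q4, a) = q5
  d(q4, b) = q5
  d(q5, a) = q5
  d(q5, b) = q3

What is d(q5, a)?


Looking up transition d(q5, a)

q5


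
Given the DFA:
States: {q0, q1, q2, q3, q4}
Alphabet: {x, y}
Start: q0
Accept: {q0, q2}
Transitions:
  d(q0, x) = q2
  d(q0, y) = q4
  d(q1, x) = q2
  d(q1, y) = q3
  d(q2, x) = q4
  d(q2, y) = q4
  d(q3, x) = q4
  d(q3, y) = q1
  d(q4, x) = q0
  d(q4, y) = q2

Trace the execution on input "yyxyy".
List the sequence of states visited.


Input: yyxyy
d(q0, y) = q4
d(q4, y) = q2
d(q2, x) = q4
d(q4, y) = q2
d(q2, y) = q4


q0 -> q4 -> q2 -> q4 -> q2 -> q4


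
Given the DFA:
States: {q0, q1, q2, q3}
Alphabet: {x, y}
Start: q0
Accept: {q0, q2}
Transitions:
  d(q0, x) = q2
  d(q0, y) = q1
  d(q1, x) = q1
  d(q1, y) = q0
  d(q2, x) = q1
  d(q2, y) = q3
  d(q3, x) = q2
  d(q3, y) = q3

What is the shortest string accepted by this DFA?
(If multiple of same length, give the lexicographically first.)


BFS by string length (lex-first path to each state shown):
  len 0: q0<-""
Found accept state at length 0.

"" (empty string)


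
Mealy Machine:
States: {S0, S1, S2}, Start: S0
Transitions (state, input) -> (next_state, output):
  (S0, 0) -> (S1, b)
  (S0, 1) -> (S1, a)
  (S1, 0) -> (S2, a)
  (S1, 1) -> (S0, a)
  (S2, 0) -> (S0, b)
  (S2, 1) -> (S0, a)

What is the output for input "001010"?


Step-by-step:
  (S0, 0) -> (S1, b)
  (S1, 0) -> (S2, a)
  (S2, 1) -> (S0, a)
  (S0, 0) -> (S1, b)
  (S1, 1) -> (S0, a)
  (S0, 0) -> (S1, b)

"baabab"


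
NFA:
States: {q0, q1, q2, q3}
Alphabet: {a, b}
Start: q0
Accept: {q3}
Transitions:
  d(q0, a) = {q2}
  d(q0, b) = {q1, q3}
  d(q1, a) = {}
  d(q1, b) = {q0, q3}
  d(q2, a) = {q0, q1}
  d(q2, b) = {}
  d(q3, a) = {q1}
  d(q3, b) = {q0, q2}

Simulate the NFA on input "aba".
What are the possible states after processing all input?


Start: {q0}
  --a--> {q2}
  --b--> {}
  --a--> {}

{} (empty set, no valid transitions)


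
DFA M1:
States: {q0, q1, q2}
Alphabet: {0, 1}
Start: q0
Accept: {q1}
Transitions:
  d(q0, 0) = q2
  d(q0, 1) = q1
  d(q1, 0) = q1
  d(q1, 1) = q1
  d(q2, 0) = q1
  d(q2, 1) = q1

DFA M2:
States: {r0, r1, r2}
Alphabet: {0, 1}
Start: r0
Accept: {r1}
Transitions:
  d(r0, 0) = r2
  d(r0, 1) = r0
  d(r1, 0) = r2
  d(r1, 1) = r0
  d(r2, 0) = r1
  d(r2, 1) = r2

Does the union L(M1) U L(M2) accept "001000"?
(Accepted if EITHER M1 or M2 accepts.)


M1: final=q1 accepted=True
M2: final=r2 accepted=False

Yes, union accepts


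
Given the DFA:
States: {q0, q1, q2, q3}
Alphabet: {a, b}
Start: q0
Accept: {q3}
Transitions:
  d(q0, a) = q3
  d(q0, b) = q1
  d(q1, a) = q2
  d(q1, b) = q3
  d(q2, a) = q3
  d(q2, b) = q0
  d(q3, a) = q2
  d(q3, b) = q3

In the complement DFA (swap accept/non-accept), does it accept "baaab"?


Trace: q0 -> q1 -> q2 -> q3 -> q2 -> q0
Final: q0
Original accept: {q3}
Complement: q0 is not in original accept

Yes, complement accepts (original rejects)


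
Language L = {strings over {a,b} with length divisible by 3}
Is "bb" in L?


length = 2; 2 mod 3 = 2

No, "bb" is not in L


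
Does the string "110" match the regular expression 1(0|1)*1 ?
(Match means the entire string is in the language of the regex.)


|string| = 3; first = '1'; last = '0'

No, "110" does not match 1(0|1)*1


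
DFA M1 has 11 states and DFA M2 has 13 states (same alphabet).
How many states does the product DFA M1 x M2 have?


Product construction pairs every M1 state with every M2 state.
11 * 13 = 143

143


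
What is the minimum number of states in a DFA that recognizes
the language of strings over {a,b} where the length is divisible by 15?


States track (length) mod 15.
Need 15 states: one per remainder 0..14; accept = remainder 0.

15


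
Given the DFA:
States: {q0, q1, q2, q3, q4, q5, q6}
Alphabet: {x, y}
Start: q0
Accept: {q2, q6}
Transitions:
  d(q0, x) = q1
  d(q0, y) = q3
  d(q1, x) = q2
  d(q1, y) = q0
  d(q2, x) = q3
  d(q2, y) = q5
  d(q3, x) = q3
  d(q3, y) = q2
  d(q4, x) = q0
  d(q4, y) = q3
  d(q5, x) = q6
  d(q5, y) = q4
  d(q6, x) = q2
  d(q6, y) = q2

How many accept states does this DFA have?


Accept states listed: {q2, q6}
Counting: q2(1) q6(2)

2


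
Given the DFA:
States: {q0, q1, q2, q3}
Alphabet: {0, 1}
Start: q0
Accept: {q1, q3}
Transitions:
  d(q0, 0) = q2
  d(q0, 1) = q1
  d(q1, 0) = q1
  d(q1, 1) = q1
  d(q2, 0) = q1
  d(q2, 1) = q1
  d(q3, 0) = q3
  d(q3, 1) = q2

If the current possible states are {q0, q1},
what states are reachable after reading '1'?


Apply transition on '1' from each current state:
  d(q0, 1) = q1
  d(q1, 1) = q1

{q1}


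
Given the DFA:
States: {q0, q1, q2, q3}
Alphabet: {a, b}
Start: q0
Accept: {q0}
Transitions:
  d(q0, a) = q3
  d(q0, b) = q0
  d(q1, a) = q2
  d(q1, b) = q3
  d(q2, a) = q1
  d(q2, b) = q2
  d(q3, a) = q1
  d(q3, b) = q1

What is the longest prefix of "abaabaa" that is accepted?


Run the DFA, marking each prefix where the state is accepting:
  "" -> q0 [accept]
  "a" -> q3 [reject]
  "ab" -> q1 [reject]
  "aba" -> q2 [reject]
  "abaa" -> q1 [reject]
  "abaab" -> q3 [reject]
  "abaaba" -> q1 [reject]
  "abaabaa" -> q2 [reject]

""


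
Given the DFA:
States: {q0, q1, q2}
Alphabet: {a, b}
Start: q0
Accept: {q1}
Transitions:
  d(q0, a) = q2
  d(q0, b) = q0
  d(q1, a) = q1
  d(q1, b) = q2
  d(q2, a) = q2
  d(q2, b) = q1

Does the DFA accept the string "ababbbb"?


Trace: q0 -> q2 -> q1 -> q1 -> q2 -> q1 -> q2 -> q1
Final state: q1
Accept states: {q1}

Yes, accepted (final state q1 is an accept state)


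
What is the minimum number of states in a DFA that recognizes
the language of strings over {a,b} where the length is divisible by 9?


States track (length) mod 9.
Need 9 states: one per remainder 0..8; accept = remainder 0.

9


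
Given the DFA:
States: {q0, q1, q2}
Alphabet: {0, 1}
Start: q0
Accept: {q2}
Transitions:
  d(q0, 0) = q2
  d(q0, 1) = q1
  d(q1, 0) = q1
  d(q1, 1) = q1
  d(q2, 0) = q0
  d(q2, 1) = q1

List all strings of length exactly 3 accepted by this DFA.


All strings of length 3: 8 total
Accepted: 1

"000"


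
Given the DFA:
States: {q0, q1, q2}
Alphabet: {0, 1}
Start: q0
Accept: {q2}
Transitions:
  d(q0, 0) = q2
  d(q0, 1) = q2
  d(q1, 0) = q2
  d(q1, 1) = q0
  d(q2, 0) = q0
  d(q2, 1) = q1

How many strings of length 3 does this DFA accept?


Enumerating all length-3 strings:
  "000" -> q2 [accept]
  "001" -> q2 [accept]
  "010" -> q2 [accept]
  "011" -> q0 [reject]
  "100" -> q2 [accept]
  "101" -> q2 [accept]
  "110" -> q2 [accept]
  "111" -> q0 [reject]

6 out of 8


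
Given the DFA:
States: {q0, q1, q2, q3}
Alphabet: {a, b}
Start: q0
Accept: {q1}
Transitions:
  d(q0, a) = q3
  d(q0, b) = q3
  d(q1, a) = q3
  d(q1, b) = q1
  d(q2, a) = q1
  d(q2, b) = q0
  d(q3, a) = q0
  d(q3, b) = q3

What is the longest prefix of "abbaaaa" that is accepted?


Run the DFA, marking each prefix where the state is accepting:
  "" -> q0 [reject]
  "a" -> q3 [reject]
  "ab" -> q3 [reject]
  "abb" -> q3 [reject]
  "abba" -> q0 [reject]
  "abbaa" -> q3 [reject]
  "abbaaa" -> q0 [reject]
  "abbaaaa" -> q3 [reject]

No prefix is accepted


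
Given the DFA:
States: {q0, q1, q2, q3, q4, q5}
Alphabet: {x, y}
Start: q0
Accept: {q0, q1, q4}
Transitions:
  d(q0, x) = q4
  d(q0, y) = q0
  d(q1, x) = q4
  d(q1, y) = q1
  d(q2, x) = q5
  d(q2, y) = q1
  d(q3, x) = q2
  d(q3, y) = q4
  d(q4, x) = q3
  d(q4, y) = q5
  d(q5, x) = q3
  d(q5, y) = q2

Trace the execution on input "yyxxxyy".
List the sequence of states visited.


Input: yyxxxyy
d(q0, y) = q0
d(q0, y) = q0
d(q0, x) = q4
d(q4, x) = q3
d(q3, x) = q2
d(q2, y) = q1
d(q1, y) = q1


q0 -> q0 -> q0 -> q4 -> q3 -> q2 -> q1 -> q1


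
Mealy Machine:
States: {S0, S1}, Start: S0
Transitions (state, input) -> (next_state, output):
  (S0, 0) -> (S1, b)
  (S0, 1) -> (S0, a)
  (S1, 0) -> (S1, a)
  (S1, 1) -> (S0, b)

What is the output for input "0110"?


Step-by-step:
  (S0, 0) -> (S1, b)
  (S1, 1) -> (S0, b)
  (S0, 1) -> (S0, a)
  (S0, 0) -> (S1, b)

"bbab"


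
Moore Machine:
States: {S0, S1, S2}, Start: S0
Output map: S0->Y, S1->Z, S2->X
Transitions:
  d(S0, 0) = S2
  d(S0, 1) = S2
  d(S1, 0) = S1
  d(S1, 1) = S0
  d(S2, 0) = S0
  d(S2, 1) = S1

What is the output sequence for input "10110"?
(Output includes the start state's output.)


Start: S0 (output Y)
  --1--> S2 (output X)
  --0--> S0 (output Y)
  --1--> S2 (output X)
  --1--> S1 (output Z)
  --0--> S1 (output Z)

"YXYXZZ"


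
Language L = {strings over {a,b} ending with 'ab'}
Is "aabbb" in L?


last two symbols = 'bb'

No, "aabbb" is not in L


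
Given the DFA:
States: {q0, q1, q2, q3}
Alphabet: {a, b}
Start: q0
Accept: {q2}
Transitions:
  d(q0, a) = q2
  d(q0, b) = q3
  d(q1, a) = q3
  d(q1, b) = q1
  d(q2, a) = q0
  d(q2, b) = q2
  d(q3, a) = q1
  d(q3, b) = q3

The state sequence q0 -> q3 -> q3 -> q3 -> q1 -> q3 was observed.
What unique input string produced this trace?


Trace back each transition to find the symbol:
  q0 --[b]--> q3
  q3 --[b]--> q3
  q3 --[b]--> q3
  q3 --[a]--> q1
  q1 --[a]--> q3

"bbbaa"


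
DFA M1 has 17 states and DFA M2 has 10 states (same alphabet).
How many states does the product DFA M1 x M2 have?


Product construction pairs every M1 state with every M2 state.
17 * 10 = 170

170


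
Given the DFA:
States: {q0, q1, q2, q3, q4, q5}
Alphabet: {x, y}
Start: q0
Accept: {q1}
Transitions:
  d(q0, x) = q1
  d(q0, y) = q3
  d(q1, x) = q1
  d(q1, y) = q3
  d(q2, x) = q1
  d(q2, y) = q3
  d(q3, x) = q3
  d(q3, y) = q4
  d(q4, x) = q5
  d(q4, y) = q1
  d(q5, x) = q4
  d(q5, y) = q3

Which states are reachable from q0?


BFS from q0:
  layer 0: {q0}
  layer 1: {q1, q3}
  layer 2: {q4}
  layer 3: {q5}

{q0, q1, q3, q4, q5}


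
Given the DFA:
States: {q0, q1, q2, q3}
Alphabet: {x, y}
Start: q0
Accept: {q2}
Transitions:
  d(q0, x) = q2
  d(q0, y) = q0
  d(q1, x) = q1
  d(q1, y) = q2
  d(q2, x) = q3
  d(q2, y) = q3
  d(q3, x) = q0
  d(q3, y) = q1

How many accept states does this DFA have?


Accept states listed: {q2}
Counting: q2(1)

1


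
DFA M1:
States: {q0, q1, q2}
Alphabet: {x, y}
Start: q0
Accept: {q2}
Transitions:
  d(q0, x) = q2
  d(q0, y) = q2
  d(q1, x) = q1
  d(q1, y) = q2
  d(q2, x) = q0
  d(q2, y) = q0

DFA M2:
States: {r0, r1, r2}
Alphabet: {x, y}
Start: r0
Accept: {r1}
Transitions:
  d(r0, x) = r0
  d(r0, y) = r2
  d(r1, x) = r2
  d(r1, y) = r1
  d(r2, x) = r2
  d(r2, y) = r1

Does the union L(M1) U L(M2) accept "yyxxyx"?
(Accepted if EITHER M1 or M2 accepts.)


M1: final=q0 accepted=False
M2: final=r2 accepted=False

No, union rejects (neither accepts)


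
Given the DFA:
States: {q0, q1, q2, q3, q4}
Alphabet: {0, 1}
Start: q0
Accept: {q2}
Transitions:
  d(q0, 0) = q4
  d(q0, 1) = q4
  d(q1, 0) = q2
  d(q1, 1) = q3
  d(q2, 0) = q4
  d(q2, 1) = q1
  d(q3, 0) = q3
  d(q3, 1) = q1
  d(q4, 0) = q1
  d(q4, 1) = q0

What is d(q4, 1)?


Looking up transition d(q4, 1)

q0


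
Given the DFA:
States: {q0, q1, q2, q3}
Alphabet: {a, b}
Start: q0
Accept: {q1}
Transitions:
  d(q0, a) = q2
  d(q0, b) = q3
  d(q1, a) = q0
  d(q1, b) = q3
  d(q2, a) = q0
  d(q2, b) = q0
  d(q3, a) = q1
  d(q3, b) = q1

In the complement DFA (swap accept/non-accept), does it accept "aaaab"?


Trace: q0 -> q2 -> q0 -> q2 -> q0 -> q3
Final: q3
Original accept: {q1}
Complement: q3 is not in original accept

Yes, complement accepts (original rejects)


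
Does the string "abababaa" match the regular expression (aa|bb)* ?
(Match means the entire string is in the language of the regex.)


|string| = 8; first = 'a'; last = 'a'

No, "abababaa" does not match (aa|bb)*


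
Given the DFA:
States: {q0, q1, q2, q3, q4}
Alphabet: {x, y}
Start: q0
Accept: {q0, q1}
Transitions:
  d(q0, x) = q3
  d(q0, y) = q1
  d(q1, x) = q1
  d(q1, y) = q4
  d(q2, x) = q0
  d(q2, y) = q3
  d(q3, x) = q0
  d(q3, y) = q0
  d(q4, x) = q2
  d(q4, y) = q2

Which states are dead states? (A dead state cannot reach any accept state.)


Forward reachability from each state:
  q0 -> reaches accept state q0 (live)
  q1 -> reaches accept state q0 (live)
  q2 -> reaches accept state q0 (live)
  q3 -> reaches accept state q0 (live)
  q4 -> reaches accept state q0 (live)

None (all states can reach an accept state)


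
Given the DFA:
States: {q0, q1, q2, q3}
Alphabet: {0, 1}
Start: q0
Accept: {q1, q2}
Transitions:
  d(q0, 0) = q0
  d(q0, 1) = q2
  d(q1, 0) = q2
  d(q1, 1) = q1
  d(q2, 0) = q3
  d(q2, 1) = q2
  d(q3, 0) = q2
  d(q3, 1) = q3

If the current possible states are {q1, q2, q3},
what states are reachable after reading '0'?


Apply transition on '0' from each current state:
  d(q1, 0) = q2
  d(q2, 0) = q3
  d(q3, 0) = q2

{q2, q3}


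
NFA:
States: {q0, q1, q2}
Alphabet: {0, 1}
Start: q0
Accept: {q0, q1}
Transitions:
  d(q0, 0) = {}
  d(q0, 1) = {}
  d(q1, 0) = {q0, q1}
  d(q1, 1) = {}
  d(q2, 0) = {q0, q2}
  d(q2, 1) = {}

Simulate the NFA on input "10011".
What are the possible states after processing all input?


Start: {q0}
  --1--> {}
  --0--> {}
  --0--> {}
  --1--> {}
  --1--> {}

{} (empty set, no valid transitions)


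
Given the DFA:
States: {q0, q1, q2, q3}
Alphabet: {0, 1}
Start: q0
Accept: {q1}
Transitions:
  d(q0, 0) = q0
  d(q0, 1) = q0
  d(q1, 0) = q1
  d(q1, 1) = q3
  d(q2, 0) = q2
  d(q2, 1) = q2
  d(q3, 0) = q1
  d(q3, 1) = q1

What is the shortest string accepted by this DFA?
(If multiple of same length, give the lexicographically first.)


BFS by string length (lex-first path to each state shown):
  len 0: q0<-""
  len 1: q0<-"0"
  len 2: q0<-"00"
  len 3: q0<-"000"
  len 4: q0<-"0000"
  len 5: q0<-"00000"
  len 6: q0<-"000000"
  len 7: q0<-"0000000"
  len 8: q0<-"00000000"

No string accepted (empty language)


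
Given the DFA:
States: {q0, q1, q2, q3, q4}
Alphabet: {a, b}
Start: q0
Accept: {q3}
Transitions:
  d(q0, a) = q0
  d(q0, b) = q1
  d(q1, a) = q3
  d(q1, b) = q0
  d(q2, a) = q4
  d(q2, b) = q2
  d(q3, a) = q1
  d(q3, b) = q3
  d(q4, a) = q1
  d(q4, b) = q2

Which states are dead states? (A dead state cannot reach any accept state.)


Forward reachability from each state:
  q0 -> reaches accept state q3 (live)
  q1 -> reaches accept state q3 (live)
  q2 -> reaches accept state q3 (live)
  q3 -> reaches accept state q3 (live)
  q4 -> reaches accept state q3 (live)

None (all states can reach an accept state)


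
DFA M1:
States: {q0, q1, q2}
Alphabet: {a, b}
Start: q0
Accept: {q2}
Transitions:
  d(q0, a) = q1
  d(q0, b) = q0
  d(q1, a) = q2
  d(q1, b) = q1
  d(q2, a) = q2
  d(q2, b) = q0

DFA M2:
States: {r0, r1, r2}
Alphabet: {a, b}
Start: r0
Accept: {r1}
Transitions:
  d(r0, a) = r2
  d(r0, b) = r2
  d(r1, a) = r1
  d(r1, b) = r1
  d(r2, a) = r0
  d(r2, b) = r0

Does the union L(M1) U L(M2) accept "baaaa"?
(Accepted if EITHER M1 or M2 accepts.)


M1: final=q2 accepted=True
M2: final=r2 accepted=False

Yes, union accepts


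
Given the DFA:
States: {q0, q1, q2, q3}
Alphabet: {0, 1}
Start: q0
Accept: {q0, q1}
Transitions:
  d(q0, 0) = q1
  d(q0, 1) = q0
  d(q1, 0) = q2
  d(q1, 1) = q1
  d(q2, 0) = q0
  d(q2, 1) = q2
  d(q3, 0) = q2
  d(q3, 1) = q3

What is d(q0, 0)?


Looking up transition d(q0, 0)

q1


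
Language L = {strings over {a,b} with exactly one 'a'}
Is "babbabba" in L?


count('a') = 3

No, "babbabba" is not in L


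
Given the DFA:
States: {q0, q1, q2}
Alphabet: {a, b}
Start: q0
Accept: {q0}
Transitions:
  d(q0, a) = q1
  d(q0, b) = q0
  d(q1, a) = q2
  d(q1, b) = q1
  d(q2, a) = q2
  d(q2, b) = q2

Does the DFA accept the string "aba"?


Trace: q0 -> q1 -> q1 -> q2
Final state: q2
Accept states: {q0}

No, rejected (final state q2 is not an accept state)


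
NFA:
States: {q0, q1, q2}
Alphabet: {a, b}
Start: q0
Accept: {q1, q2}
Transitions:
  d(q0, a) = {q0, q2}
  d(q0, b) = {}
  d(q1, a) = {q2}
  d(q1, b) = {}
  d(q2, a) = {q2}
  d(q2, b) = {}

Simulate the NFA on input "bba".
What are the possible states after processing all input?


Start: {q0}
  --b--> {}
  --b--> {}
  --a--> {}

{} (empty set, no valid transitions)


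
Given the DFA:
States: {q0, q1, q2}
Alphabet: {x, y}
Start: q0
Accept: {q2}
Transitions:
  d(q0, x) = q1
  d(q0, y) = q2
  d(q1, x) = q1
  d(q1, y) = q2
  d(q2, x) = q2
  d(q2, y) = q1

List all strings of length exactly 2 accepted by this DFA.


All strings of length 2: 4 total
Accepted: 2

"xy", "yx"


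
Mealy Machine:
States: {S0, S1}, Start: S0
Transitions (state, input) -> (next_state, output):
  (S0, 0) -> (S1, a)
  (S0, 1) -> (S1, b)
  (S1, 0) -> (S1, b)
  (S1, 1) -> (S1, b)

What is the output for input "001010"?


Step-by-step:
  (S0, 0) -> (S1, a)
  (S1, 0) -> (S1, b)
  (S1, 1) -> (S1, b)
  (S1, 0) -> (S1, b)
  (S1, 1) -> (S1, b)
  (S1, 0) -> (S1, b)

"abbbbb"


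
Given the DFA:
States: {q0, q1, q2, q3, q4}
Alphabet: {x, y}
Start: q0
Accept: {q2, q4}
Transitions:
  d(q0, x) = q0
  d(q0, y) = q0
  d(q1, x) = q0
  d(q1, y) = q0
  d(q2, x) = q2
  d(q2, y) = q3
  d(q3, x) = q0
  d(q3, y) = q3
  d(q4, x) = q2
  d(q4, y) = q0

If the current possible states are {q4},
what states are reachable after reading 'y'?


Apply transition on 'y' from each current state:
  d(q4, y) = q0

{q0}


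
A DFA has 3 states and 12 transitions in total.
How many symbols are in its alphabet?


Each state has exactly one transition per symbol.
|alphabet| = transitions / states = 12 / 3 = 4

4


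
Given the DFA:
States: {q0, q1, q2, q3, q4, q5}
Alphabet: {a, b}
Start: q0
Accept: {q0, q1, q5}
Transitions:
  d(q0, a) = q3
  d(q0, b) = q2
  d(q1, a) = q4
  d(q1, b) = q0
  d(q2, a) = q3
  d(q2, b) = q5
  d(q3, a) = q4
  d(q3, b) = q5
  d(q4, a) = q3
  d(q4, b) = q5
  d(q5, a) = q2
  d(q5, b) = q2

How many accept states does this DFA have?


Accept states listed: {q0, q1, q5}
Counting: q0(1) q1(2) q5(3)

3


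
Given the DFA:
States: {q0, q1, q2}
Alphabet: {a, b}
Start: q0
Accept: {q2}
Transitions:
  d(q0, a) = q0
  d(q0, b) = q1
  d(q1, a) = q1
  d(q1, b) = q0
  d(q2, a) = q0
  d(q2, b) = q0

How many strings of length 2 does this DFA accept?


Enumerating all length-2 strings:
  "aa" -> q0 [reject]
  "ab" -> q1 [reject]
  "ba" -> q1 [reject]
  "bb" -> q0 [reject]

0 out of 4


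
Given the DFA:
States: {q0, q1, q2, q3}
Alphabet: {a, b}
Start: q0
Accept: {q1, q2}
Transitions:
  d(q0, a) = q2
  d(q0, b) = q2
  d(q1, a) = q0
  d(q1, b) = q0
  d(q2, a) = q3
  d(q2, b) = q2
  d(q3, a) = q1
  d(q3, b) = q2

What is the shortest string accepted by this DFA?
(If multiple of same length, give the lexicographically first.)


BFS by string length (lex-first path to each state shown):
  len 0: q0<-""
  len 1: q2<-"a"
Found accept state at length 1.

"a"


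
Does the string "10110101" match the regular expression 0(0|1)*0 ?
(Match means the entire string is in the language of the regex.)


|string| = 8; first = '1'; last = '1'

No, "10110101" does not match 0(0|1)*0


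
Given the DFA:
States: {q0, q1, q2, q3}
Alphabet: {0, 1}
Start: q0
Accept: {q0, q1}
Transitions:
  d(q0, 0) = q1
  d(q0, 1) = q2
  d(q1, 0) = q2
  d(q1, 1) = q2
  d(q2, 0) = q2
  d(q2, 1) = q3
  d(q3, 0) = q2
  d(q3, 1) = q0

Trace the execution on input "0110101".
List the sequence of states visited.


Input: 0110101
d(q0, 0) = q1
d(q1, 1) = q2
d(q2, 1) = q3
d(q3, 0) = q2
d(q2, 1) = q3
d(q3, 0) = q2
d(q2, 1) = q3


q0 -> q1 -> q2 -> q3 -> q2 -> q3 -> q2 -> q3


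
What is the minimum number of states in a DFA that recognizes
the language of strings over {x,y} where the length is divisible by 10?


States track (length) mod 10.
Need 10 states: one per remainder 0..9; accept = remainder 0.

10


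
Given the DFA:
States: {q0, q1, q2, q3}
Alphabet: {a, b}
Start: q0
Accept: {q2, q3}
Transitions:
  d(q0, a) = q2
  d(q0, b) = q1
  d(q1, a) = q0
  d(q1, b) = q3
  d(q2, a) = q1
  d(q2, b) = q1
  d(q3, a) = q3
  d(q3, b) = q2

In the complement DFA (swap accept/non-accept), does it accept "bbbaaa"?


Trace: q0 -> q1 -> q3 -> q2 -> q1 -> q0 -> q2
Final: q2
Original accept: {q2, q3}
Complement: q2 is in original accept

No, complement rejects (original accepts)


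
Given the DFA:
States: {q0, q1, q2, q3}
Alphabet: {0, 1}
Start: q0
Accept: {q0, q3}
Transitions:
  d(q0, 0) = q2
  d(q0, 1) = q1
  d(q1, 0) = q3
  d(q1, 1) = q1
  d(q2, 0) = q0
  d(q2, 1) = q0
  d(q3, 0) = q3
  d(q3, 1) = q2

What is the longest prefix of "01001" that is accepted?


Run the DFA, marking each prefix where the state is accepting:
  "" -> q0 [accept]
  "0" -> q2 [reject]
  "01" -> q0 [accept]
  "010" -> q2 [reject]
  "0100" -> q0 [accept]
  "01001" -> q1 [reject]

"0100"


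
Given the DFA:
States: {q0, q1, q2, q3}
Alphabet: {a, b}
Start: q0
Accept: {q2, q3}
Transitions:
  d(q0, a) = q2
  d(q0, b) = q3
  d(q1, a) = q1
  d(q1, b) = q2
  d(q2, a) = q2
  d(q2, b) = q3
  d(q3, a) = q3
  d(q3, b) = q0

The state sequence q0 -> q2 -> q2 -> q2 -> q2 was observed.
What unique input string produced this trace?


Trace back each transition to find the symbol:
  q0 --[a]--> q2
  q2 --[a]--> q2
  q2 --[a]--> q2
  q2 --[a]--> q2

"aaaa"


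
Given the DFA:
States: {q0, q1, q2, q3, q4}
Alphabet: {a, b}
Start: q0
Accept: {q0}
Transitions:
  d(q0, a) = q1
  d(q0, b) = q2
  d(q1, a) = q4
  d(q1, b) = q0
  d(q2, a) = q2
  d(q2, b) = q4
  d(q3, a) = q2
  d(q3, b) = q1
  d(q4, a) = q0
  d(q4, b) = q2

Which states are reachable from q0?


BFS from q0:
  layer 0: {q0}
  layer 1: {q1, q2}
  layer 2: {q4}

{q0, q1, q2, q4}


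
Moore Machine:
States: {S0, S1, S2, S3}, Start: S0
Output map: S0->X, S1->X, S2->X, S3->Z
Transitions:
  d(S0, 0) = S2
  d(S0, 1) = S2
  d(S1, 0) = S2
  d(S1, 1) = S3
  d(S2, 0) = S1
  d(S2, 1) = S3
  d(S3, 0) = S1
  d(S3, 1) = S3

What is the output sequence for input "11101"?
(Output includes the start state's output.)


Start: S0 (output X)
  --1--> S2 (output X)
  --1--> S3 (output Z)
  --1--> S3 (output Z)
  --0--> S1 (output X)
  --1--> S3 (output Z)

"XXZZXZ"


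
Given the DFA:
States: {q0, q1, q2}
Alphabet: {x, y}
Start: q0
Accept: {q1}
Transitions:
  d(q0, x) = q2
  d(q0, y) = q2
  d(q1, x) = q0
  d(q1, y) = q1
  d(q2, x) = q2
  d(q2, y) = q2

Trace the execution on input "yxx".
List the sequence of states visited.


Input: yxx
d(q0, y) = q2
d(q2, x) = q2
d(q2, x) = q2


q0 -> q2 -> q2 -> q2


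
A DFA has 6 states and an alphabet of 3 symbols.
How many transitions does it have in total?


Each state has exactly one transition per symbol.
6 * 3 = 18

18


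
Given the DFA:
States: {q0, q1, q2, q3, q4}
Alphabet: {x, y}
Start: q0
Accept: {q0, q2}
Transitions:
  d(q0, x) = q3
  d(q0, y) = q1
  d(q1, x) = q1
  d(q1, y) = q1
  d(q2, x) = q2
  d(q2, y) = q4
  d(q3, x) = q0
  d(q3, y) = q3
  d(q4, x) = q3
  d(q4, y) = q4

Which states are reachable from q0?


BFS from q0:
  layer 0: {q0}
  layer 1: {q1, q3}

{q0, q1, q3}


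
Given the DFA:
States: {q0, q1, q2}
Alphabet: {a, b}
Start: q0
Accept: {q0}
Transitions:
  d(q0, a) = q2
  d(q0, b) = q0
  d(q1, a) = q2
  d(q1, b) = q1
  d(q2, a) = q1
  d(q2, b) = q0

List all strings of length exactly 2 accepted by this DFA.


All strings of length 2: 4 total
Accepted: 2

"ab", "bb"


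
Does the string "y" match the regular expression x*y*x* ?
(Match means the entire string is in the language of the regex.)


|string| = 1; first = 'y'; last = 'y'

Yes, "y" matches x*y*x*


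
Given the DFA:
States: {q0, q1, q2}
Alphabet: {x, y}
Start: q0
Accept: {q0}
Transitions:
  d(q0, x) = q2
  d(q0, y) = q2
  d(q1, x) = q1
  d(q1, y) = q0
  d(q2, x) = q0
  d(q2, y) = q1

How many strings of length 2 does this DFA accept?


Enumerating all length-2 strings:
  "xx" -> q0 [accept]
  "xy" -> q1 [reject]
  "yx" -> q0 [accept]
  "yy" -> q1 [reject]

2 out of 4


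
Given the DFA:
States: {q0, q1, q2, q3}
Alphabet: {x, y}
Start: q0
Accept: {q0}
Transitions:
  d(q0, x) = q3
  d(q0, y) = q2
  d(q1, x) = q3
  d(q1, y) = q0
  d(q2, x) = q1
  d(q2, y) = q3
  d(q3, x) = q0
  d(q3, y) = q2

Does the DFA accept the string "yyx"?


Trace: q0 -> q2 -> q3 -> q0
Final state: q0
Accept states: {q0}

Yes, accepted (final state q0 is an accept state)


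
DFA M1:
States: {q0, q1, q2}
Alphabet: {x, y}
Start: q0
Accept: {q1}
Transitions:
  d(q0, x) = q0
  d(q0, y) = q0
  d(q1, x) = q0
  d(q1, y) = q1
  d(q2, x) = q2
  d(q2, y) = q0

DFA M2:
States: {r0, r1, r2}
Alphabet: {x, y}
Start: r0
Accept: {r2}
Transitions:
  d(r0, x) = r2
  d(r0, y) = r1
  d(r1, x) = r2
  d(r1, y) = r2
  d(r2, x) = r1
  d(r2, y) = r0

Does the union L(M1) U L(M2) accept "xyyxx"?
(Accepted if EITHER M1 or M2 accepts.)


M1: final=q0 accepted=False
M2: final=r1 accepted=False

No, union rejects (neither accepts)


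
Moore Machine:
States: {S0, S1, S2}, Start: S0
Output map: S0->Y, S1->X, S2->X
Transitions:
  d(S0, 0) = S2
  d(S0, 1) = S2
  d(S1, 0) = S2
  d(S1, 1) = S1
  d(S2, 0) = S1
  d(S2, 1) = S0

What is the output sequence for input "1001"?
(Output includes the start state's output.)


Start: S0 (output Y)
  --1--> S2 (output X)
  --0--> S1 (output X)
  --0--> S2 (output X)
  --1--> S0 (output Y)

"YXXXY"


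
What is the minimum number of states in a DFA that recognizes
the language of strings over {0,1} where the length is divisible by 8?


States track (length) mod 8.
Need 8 states: one per remainder 0..7; accept = remainder 0.

8


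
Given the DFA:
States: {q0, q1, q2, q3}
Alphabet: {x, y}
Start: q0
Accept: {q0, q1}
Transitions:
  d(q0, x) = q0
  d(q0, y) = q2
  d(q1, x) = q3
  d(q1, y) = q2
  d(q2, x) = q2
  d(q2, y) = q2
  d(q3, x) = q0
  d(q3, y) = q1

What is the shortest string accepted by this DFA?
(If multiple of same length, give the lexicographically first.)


BFS by string length (lex-first path to each state shown):
  len 0: q0<-""
Found accept state at length 0.

"" (empty string)


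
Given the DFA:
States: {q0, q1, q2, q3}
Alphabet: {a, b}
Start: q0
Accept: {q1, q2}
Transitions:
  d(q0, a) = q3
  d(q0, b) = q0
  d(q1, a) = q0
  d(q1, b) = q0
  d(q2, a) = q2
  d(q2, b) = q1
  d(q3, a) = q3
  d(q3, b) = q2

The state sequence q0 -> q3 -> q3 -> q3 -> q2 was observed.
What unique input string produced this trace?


Trace back each transition to find the symbol:
  q0 --[a]--> q3
  q3 --[a]--> q3
  q3 --[a]--> q3
  q3 --[b]--> q2

"aaab"


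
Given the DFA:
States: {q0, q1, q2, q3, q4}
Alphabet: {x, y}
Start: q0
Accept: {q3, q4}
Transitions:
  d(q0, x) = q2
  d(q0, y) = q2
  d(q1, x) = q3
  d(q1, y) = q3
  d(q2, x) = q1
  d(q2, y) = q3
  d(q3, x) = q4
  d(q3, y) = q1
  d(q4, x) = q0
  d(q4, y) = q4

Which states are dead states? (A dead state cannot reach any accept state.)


Forward reachability from each state:
  q0 -> reaches accept state q3 (live)
  q1 -> reaches accept state q3 (live)
  q2 -> reaches accept state q3 (live)
  q3 -> reaches accept state q3 (live)
  q4 -> reaches accept state q3 (live)

None (all states can reach an accept state)


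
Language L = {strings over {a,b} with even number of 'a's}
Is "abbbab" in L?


count('a') = 2; 2 mod 2 = 0

Yes, "abbbab" is in L


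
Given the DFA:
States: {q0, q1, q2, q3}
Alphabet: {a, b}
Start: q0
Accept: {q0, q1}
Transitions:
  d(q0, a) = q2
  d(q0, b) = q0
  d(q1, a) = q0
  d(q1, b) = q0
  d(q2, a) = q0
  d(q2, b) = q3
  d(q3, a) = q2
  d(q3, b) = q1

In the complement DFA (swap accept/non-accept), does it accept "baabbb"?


Trace: q0 -> q0 -> q2 -> q0 -> q0 -> q0 -> q0
Final: q0
Original accept: {q0, q1}
Complement: q0 is in original accept

No, complement rejects (original accepts)


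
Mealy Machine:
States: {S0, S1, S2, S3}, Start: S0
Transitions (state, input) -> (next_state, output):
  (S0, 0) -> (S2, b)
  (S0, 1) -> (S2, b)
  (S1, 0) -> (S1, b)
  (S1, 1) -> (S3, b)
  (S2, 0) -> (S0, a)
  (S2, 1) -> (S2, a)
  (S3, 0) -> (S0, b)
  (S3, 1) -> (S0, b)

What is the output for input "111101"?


Step-by-step:
  (S0, 1) -> (S2, b)
  (S2, 1) -> (S2, a)
  (S2, 1) -> (S2, a)
  (S2, 1) -> (S2, a)
  (S2, 0) -> (S0, a)
  (S0, 1) -> (S2, b)

"baaaab"


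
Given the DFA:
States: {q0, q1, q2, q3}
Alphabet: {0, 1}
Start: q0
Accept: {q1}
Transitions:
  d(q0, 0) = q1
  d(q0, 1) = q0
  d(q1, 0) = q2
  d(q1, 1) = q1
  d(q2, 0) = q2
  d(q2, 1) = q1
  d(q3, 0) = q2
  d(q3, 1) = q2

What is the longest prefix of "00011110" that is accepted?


Run the DFA, marking each prefix where the state is accepting:
  "" -> q0 [reject]
  "0" -> q1 [accept]
  "00" -> q2 [reject]
  "000" -> q2 [reject]
  "0001" -> q1 [accept]
  "00011" -> q1 [accept]
  "000111" -> q1 [accept]
  "0001111" -> q1 [accept]
  "00011110" -> q2 [reject]

"0001111"


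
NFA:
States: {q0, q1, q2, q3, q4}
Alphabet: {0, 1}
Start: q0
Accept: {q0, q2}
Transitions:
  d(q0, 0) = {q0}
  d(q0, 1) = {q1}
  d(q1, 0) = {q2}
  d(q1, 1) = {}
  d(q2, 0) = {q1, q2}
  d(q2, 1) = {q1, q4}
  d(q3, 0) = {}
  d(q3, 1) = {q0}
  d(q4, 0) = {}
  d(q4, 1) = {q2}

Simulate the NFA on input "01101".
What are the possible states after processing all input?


Start: {q0}
  --0--> {q0}
  --1--> {q1}
  --1--> {}
  --0--> {}
  --1--> {}

{} (empty set, no valid transitions)


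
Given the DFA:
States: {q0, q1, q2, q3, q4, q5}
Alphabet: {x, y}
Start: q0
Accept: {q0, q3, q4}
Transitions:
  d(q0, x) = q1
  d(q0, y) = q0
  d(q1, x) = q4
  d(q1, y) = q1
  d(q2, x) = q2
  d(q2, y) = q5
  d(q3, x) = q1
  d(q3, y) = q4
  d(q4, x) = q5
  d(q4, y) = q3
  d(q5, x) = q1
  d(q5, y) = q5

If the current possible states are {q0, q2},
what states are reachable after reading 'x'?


Apply transition on 'x' from each current state:
  d(q0, x) = q1
  d(q2, x) = q2

{q1, q2}


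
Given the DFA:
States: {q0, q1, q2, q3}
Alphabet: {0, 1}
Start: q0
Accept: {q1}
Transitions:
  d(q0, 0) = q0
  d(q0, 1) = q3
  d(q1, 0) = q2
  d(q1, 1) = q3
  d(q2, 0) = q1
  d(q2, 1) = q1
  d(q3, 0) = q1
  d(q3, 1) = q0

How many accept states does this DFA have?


Accept states listed: {q1}
Counting: q1(1)

1


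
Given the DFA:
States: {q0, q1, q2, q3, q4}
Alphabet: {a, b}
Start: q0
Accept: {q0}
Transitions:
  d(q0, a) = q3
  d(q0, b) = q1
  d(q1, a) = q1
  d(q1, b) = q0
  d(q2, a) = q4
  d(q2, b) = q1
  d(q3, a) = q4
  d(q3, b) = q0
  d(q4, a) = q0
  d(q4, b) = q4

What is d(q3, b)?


Looking up transition d(q3, b)

q0


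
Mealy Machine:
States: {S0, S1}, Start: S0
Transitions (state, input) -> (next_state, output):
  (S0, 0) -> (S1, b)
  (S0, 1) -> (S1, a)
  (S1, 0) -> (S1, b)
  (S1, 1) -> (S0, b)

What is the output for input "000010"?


Step-by-step:
  (S0, 0) -> (S1, b)
  (S1, 0) -> (S1, b)
  (S1, 0) -> (S1, b)
  (S1, 0) -> (S1, b)
  (S1, 1) -> (S0, b)
  (S0, 0) -> (S1, b)

"bbbbbb"


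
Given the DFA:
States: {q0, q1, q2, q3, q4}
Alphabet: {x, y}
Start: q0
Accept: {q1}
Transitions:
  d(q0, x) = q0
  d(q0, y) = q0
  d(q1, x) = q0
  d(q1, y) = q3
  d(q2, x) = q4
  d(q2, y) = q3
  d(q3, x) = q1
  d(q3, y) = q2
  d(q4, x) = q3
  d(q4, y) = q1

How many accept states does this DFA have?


Accept states listed: {q1}
Counting: q1(1)

1


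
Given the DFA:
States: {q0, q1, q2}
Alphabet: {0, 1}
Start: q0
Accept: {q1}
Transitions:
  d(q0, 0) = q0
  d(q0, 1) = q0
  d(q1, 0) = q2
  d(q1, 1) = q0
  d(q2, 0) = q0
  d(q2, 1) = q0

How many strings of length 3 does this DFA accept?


Enumerating all length-3 strings:
  "000" -> q0 [reject]
  "001" -> q0 [reject]
  "010" -> q0 [reject]
  "011" -> q0 [reject]
  "100" -> q0 [reject]
  "101" -> q0 [reject]
  "110" -> q0 [reject]
  "111" -> q0 [reject]

0 out of 8


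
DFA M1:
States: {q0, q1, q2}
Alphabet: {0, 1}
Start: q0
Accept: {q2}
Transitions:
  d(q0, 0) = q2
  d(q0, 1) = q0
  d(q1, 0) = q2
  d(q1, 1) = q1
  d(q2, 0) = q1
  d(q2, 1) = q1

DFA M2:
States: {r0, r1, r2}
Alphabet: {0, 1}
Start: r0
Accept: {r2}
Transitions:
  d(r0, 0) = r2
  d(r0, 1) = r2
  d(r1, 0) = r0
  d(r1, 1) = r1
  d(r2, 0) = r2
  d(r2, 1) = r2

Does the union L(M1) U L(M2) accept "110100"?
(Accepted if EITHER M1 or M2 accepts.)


M1: final=q1 accepted=False
M2: final=r2 accepted=True

Yes, union accepts


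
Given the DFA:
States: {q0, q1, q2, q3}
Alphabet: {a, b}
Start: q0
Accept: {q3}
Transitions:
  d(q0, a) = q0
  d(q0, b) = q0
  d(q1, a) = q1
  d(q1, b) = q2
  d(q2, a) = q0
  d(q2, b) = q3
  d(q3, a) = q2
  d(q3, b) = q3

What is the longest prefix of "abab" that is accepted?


Run the DFA, marking each prefix where the state is accepting:
  "" -> q0 [reject]
  "a" -> q0 [reject]
  "ab" -> q0 [reject]
  "aba" -> q0 [reject]
  "abab" -> q0 [reject]

No prefix is accepted


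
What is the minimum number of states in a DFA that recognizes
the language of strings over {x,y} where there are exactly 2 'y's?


States: count = 0, 1, ..., 2 (that's 3 states), plus a dead state for count > 2.
Total: 3 + 1 = 4. Accept = count-2 state.

4


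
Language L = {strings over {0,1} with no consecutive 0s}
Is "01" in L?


'00' does not occur

Yes, "01" is in L


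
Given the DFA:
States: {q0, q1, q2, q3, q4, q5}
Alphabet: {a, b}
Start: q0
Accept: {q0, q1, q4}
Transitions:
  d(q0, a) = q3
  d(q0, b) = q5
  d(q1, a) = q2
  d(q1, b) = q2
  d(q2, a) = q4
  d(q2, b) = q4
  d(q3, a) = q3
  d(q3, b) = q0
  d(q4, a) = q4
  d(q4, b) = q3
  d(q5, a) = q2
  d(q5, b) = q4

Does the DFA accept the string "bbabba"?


Trace: q0 -> q5 -> q4 -> q4 -> q3 -> q0 -> q3
Final state: q3
Accept states: {q0, q1, q4}

No, rejected (final state q3 is not an accept state)


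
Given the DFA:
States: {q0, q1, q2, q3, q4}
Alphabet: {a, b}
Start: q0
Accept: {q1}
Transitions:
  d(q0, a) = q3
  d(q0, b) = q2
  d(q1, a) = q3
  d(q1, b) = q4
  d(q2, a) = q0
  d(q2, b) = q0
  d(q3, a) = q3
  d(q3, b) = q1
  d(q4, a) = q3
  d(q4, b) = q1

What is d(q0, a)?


Looking up transition d(q0, a)

q3


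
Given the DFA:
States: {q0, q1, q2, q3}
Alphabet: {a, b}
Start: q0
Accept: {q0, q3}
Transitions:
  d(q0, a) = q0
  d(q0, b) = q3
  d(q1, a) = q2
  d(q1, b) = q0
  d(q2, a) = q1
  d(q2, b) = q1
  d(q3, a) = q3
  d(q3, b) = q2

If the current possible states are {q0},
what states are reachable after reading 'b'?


Apply transition on 'b' from each current state:
  d(q0, b) = q3

{q3}


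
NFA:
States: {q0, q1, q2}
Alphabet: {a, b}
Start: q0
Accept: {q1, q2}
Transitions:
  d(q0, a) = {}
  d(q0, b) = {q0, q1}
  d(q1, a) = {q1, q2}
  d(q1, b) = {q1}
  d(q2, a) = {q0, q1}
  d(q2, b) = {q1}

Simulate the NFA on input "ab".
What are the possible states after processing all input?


Start: {q0}
  --a--> {}
  --b--> {}

{} (empty set, no valid transitions)


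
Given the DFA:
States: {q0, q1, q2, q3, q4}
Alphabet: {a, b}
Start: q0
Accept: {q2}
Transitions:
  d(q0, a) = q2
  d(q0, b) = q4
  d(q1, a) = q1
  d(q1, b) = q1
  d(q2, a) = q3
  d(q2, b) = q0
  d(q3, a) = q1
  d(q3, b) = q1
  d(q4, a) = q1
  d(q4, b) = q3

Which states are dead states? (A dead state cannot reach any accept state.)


Forward reachability from each state:
  q0 -> reaches accept state q2 (live)
  q1 -> reaches {q1}, no accept state (dead)
  q2 -> reaches accept state q2 (live)
  q3 -> reaches {q1, q3}, no accept state (dead)
  q4 -> reaches {q1, q3, q4}, no accept state (dead)

{q1, q3, q4}


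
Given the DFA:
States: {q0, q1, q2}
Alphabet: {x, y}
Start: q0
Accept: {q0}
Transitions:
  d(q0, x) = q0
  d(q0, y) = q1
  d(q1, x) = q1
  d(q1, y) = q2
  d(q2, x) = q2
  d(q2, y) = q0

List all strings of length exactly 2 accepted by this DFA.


All strings of length 2: 4 total
Accepted: 1

"xx"


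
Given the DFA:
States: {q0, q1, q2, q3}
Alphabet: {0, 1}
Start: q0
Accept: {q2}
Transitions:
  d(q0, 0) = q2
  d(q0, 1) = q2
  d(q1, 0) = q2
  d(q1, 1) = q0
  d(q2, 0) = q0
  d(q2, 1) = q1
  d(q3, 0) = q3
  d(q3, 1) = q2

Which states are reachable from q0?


BFS from q0:
  layer 0: {q0}
  layer 1: {q2}
  layer 2: {q1}

{q0, q1, q2}


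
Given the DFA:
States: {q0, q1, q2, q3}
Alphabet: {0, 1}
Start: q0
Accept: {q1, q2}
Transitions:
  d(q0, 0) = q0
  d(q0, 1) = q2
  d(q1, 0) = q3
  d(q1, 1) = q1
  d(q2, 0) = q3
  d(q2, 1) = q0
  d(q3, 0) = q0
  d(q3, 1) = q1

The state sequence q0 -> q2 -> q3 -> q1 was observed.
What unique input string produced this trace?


Trace back each transition to find the symbol:
  q0 --[1]--> q2
  q2 --[0]--> q3
  q3 --[1]--> q1

"101"


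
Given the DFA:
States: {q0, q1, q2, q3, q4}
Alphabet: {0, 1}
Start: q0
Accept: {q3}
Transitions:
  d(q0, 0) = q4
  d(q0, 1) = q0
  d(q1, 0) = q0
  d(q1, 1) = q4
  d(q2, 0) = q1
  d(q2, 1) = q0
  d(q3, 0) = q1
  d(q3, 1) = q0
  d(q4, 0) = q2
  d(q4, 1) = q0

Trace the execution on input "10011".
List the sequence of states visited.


Input: 10011
d(q0, 1) = q0
d(q0, 0) = q4
d(q4, 0) = q2
d(q2, 1) = q0
d(q0, 1) = q0


q0 -> q0 -> q4 -> q2 -> q0 -> q0


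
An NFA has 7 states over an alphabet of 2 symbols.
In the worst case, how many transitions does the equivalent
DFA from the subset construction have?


Subset construction: one DFA state per subset of NFA states = 2^7 = 128 states.
Each DFA state has 2 outgoing transitions: 128 * 2 = 256

256


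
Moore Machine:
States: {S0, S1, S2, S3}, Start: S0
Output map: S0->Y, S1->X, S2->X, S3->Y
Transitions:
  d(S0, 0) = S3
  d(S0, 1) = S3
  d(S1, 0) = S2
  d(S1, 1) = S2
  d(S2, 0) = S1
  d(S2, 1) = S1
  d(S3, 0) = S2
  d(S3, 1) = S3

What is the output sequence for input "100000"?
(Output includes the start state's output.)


Start: S0 (output Y)
  --1--> S3 (output Y)
  --0--> S2 (output X)
  --0--> S1 (output X)
  --0--> S2 (output X)
  --0--> S1 (output X)
  --0--> S2 (output X)

"YYXXXXX"
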